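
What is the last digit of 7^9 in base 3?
Using Fermat: 7^{2} ≡ 1 (mod 3). 9 ≡ 1 (mod 2). So 7^{9} ≡ 7^{1} ≡ 1 (mod 3)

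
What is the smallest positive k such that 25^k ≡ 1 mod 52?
Powers of 25 mod 52: 25^1≡25, 25^2≡1. ord_52(25) = 2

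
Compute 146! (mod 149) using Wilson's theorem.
(148)! = (146)! × (147) × (148) ≡ -1 (mod 149). So (146)! ≡ -1 × [(148)(147)]^(-1) ≡ 74 (mod 149)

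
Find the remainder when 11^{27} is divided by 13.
By Fermat: 11^{12} ≡ 1 (mod 13). 27 = 2×12 + 3. So 11^{27} ≡ 11^{3} ≡ 5 (mod 13)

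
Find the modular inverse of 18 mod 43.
Since 43 is prime, by Fermat 18^(-1) ≡ 18^{41} ≡ 12 (mod 43). Verify: 18 × 12 = 216 ≡ 1 (mod 43)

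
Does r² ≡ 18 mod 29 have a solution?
By Euler's criterion: 18^{14} ≡ 28 mod 29. Since this equals -1 (≡ 28), 18 is not a QR.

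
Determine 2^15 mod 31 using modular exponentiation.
By repeated squaring (mod 31): 2^{1}≡2, 2^{2}≡4, 2^{4}≡16, 2^{8}≡8. Then 2^{15} = 2^{8+4+2+1} ≡ 8 × 16 × 4 × 2 ≡ 1 (mod 31)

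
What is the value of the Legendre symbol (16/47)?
(16/47) = 16^{23} mod 47 = 1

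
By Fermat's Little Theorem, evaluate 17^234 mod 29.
By Fermat: 17^{28} ≡ 1 mod 29. 234 ≡ 10 mod 28. So 17^{234} ≡ 17^{10} ≡ 28 mod 29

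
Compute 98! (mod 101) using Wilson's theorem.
(100)! = (98)! × (99) × (100) ≡ -1 (mod 101). So (98)! ≡ -1 × [(100)(99)]^(-1) ≡ 50 (mod 101)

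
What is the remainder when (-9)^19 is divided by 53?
By repeated squaring mod 53: (-9)^{1}≡44, (-9)^{2}≡28, (-9)^{4}≡42, (-9)^{8}≡15, (-9)^{16}≡13. Then (-9)^{19} = (-9)^{16+2+1} ≡ 13 × 28 × 44 ≡ 10 mod 53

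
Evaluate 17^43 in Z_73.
By repeated squaring mod 73: 17^{1}≡17, 17^{2}≡70, 17^{4}≡9, 17^{8}≡8, 17^{16}≡64, 17^{32}≡8. Then 17^{43} = 17^{32+8+2+1} ≡ 8 × 8 × 70 × 17 ≡ 21 mod 73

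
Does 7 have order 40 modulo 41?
ord_41(7) divides 40. For each prime q|40: 7^{20}≡40, 7^{8}≡37, none ≡ 1. So 7 has order 40 and is a primitive root mod 41.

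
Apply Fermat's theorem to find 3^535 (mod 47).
By Fermat: 3^{46} ≡ 1 (mod 47). 535 ≡ 29 (mod 46). So 3^{535} ≡ 3^{29} ≡ 24 (mod 47)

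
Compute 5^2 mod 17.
5^{2} = 25 ≡ 8 mod 17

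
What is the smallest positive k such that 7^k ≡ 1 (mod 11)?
Powers of 7 mod 11: 7^1≡7, 7^2≡5, 7^3≡2, 7^4≡3, 7^5≡10, 7^6≡4, 7^7≡6, 7^8≡9, 7^9≡8, 7^10≡1. Order = 10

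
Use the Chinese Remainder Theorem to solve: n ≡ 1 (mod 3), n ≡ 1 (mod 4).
M = 3 × 4 = 12. M₁ = 4, y₁ ≡ 1 (mod 3). M₂ = 3, y₂ ≡ 3 (mod 4). n = 1×4×1 + 1×3×3 ≡ 1 (mod 12)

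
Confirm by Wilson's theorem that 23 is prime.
(22)! mod 23 = 22. Since this equals -1 (mod 23), Wilson confirms 23 is prime.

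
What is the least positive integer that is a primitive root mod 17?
g = 3. Powers: [3, 9, 10, 13, 5, 15, 11, 16, ...] generates all 16 non-zero residues.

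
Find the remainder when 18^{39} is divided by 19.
By Fermat: 18^{18} ≡ 1 mod 19. 39 = 2×18 + 3. So 18^{39} ≡ 18^{3} ≡ 18 mod 19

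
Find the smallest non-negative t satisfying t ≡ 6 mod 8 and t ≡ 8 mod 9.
M = 8 × 9 = 72. M₁ = 9, y₁ ≡ 1 mod 8. M₂ = 8, y₂ ≡ 8 mod 9. t = 6×9×1 + 8×8×8 ≡ 62 mod 72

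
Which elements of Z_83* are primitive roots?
There are φ(82) = 40 primitive roots mod 83: {2, 5, 6, 8, 13, 14, 15, 18, 19, 20, 22, 24, 32, 34, 35, 39, 42, 43, 45, 46, 47, 50, 52, 53, 54, 55, 56, 57, 58, 60, 62, 66, 67, 71, 72, 73, 74, 76, 79, 80}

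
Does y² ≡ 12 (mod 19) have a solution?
By Euler's criterion: 12^{9} ≡ 18 (mod 19). Since this equals -1 (≡ 18), 12 is not a QR.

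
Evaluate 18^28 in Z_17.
Using Fermat: 18^{16} ≡ 1 mod 17. 28 ≡ 12 mod 16. So 18^{28} ≡ 18^{12} ≡ 1 mod 17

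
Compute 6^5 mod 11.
By repeated squaring mod 11: 6^{1}≡6, 6^{2}≡3, 6^{4}≡9. Then 6^{5} = 6^{4+1} ≡ 9 × 6 ≡ 10 mod 11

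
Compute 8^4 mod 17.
8^{4} = 4096 ≡ 16 (mod 17)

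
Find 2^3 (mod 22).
2^{3} = 8 ≡ 8 (mod 22)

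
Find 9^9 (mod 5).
Using Fermat: 9^{4} ≡ 1 (mod 5). 9 ≡ 1 (mod 4). So 9^{9} ≡ 9^{1} ≡ 4 (mod 5)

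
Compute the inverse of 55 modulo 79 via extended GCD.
Extended GCD: 55(23) + 79(-16) = 1. So 55^(-1) ≡ 23 mod 79. Verify: 55 × 23 = 1265 ≡ 1 mod 79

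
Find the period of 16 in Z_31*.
Powers of 16 mod 31: 16^1≡16, 16^2≡8, 16^3≡4, 16^4≡2, 16^5≡1. Order = 5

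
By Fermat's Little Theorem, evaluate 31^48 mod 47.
By Fermat: 31^{46} ≡ 1 mod 47. So 31^{48} = 31^{46} · 31^{2} ≡ 31^{2} ≡ 21 mod 47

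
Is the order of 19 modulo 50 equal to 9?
Powers of 19 mod 50: 19^1≡19, 19^2≡11, 19^3≡9, 19^4≡21, 19^5≡49, 19^6≡31, 19^7≡39, 19^8≡41, 19^9≡29, 19^10≡1. 19^9≡29≢1, so ord ≠ 9. No, the actual order is 10.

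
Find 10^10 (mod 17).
By repeated squaring (mod 17): 10^{1}≡10, 10^{2}≡15, 10^{4}≡4, 10^{8}≡16. Then 10^{10} = 10^{8+2} ≡ 16 × 15 ≡ 2 (mod 17)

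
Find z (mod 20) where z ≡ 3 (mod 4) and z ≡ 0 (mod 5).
M = 4 × 5 = 20. M₁ = 5, y₁ ≡ 1 (mod 4). M₂ = 4, y₂ ≡ 4 (mod 5). z = 3×5×1 + 0×4×4 ≡ 15 (mod 20)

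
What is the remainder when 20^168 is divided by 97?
Using Fermat: 20^{96} ≡ 1 (mod 97). 168 ≡ 72 (mod 96). So 20^{168} ≡ 20^{72} ≡ 75 (mod 97)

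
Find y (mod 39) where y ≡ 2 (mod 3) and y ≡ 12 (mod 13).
M = 3 × 13 = 39. M₁ = 13, y₁ ≡ 1 (mod 3). M₂ = 3, y₂ ≡ 9 (mod 13). y = 2×13×1 + 12×3×9 ≡ 38 (mod 39)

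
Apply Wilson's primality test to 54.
(53)! mod 54 = 0. Since 0 ≢ -1 mod 54, 54 is not prime.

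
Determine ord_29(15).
Powers of 15 mod 29: 15^1≡15, 15^2≡22, 15^3≡11, 15^4≡20, 15^5≡10, 15^6≡5, 15^7≡17, 15^8≡23, 15^9≡26, 15^10≡13, 15^11≡21, 15^12≡25, 15^13≡27, 15^14≡28, 15^15≡14, 15^16≡7, 15^17≡18, 15^18≡9, 15^19≡19, 15^20≡24, 15^21≡12, 15^22≡6, 15^23≡3, 15^24≡16, 15^25≡8, 15^26≡4, 15^27≡2, 15^28≡1. Order = 28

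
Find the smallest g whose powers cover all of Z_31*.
g = 3. Powers: [3, 9, 27, 19, 26, 16, 17, ...] generates all 30 non-zero residues.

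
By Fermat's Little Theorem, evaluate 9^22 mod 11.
By Fermat: 9^{10} ≡ 1 mod 11. 22 = 2×10 + 2. So 9^{22} ≡ 9^{2} ≡ 4 mod 11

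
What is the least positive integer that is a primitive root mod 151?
g = 6. Powers: [6, 36, 65, 88, 75, 148, ...] generates all 150 non-zero residues.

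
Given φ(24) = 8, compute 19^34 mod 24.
By Euler: 19^{8} ≡ 1 (mod 24) since gcd(19, 24) = 1. 34 = 4×8 + 2. So 19^{34} ≡ 19^{2} ≡ 1 (mod 24)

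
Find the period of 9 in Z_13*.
Powers of 9 mod 13: 9^1≡9, 9^2≡3, 9^3≡1. Order = 3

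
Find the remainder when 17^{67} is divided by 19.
By Fermat: 17^{18} ≡ 1 mod 19. 67 = 3×18 + 13. So 17^{67} ≡ 17^{13} ≡ 16 mod 19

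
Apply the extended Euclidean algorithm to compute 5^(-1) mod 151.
Extended GCD: 5(-30) + 151(1) = 1. So 5^(-1) ≡ -30 ≡ 121 mod 151. Verify: 5 × 121 = 605 ≡ 1 mod 151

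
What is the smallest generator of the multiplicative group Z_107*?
g = 2. For each prime q|106: 2^{53}≡106, 2^{2}≡4, none ≡ 1, so ord_107(2) = 106 and 2 is a primitive root.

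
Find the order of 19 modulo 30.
Powers of 19 mod 30: 19^1≡19, 19^2≡1. ord_30(19) = 2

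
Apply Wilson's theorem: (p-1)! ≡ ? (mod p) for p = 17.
By Wilson's theorem, (16)! ≡ -1 ≡ 16 mod 17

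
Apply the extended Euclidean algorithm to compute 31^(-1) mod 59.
Extended GCD: 31(-19) + 59(10) = 1. So 31^(-1) ≡ -19 ≡ 40 (mod 59). Verify: 31 × 40 = 1240 ≡ 1 (mod 59)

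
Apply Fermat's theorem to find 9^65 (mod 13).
By Fermat: 9^{12} ≡ 1 (mod 13). 65 = 5×12 + 5. So 9^{65} ≡ 9^{5} ≡ 3 (mod 13)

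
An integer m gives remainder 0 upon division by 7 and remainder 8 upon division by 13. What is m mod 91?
M = 7 × 13 = 91. M₁ = 13, y₁ ≡ 6 mod 7. M₂ = 7, y₂ ≡ 2 mod 13. m = 0×13×6 + 8×7×2 ≡ 21 mod 91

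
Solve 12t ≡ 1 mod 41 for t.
Since 41 is prime, by Fermat 12^(-1) ≡ 12^{39} ≡ 24 mod 41. Verify: 12 × 24 = 288 ≡ 1 mod 41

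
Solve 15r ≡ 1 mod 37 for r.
Since 37 is prime, by Fermat 15^(-1) ≡ 15^{35} ≡ 5 mod 37. Verify: 15 × 5 = 75 ≡ 1 mod 37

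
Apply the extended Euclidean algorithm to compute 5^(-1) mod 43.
Extended GCD: 5(-17) + 43(2) = 1. So 5^(-1) ≡ -17 ≡ 26 (mod 43). Verify: 5 × 26 = 130 ≡ 1 (mod 43)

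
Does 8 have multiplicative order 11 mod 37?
Powers of 8 mod 37: 8^1≡8, 8^2≡27, 8^3≡31, 8^4≡26, 8^5≡23, 8^6≡36, 8^7≡29, 8^8≡10, 8^9≡6, 8^10≡11, 8^11≡14, 8^12≡1. 8^11≡14≢1, so ord ≠ 11. No, the actual order is 12.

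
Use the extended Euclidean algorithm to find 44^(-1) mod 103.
Extended GCD: 44(-7) + 103(3) = 1. So 44^(-1) ≡ -7 ≡ 96 (mod 103). Verify: 44 × 96 = 4224 ≡ 1 (mod 103)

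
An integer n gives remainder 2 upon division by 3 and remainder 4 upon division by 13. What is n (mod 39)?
M = 3 × 13 = 39. M₁ = 13, y₁ ≡ 1 (mod 3). M₂ = 3, y₂ ≡ 9 (mod 13). n = 2×13×1 + 4×3×9 ≡ 17 (mod 39)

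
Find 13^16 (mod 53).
By repeated squaring (mod 53): 13^{1}≡13, 13^{2}≡10, 13^{4}≡47, 13^{8}≡36, 13^{16}≡24. So 13^{16} ≡ 24 (mod 53)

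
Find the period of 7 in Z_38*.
Powers of 7 mod 38: 7^1≡7, 7^2≡11, 7^3≡1. Order = 3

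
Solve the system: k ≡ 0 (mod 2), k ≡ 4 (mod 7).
M = 2 × 7 = 14. M₁ = 7, y₁ ≡ 1 (mod 2). M₂ = 2, y₂ ≡ 4 (mod 7). k = 0×7×1 + 4×2×4 ≡ 4 (mod 14)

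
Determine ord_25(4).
Powers of 4 mod 25: 4^1≡4, 4^2≡16, 4^3≡14, 4^4≡6, 4^5≡24, 4^6≡21, 4^7≡9, 4^8≡11, 4^9≡19, 4^10≡1. Order = 10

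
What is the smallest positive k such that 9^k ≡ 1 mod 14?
Powers of 9 mod 14: 9^1≡9, 9^2≡11, 9^3≡1. ord_14(9) = 3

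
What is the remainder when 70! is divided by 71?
By Wilson's theorem, (70)! ≡ -1 ≡ 70 mod 71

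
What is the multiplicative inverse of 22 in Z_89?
Since 89 is prime, by Fermat 22^(-1) ≡ 22^{87} ≡ 85 (mod 89). Verify: 22 × 85 = 1870 ≡ 1 (mod 89)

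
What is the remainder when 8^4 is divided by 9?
8^{4} = 4096 ≡ 1 mod 9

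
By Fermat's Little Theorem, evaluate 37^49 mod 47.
By Fermat: 37^{46} ≡ 1 mod 47. So 37^{49} = 37^{46} · 37^{3} ≡ 37^{3} ≡ 34 mod 47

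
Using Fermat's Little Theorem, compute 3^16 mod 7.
By Fermat: 3^{6} ≡ 1 mod 7. 16 = 2×6 + 4. So 3^{16} ≡ 3^{4} ≡ 4 mod 7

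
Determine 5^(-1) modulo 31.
Since 31 is prime, by Fermat 5^(-1) ≡ 5^{29} ≡ 25 (mod 31). Verify: 5 × 25 = 125 ≡ 1 (mod 31)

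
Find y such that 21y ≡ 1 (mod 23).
Since 23 is prime, by Fermat 21^(-1) ≡ 21^{21} ≡ 11 (mod 23). Verify: 21 × 11 = 231 ≡ 1 (mod 23)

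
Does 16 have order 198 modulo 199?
16^{99} ≡ 1 (mod 199) and 99 < 198, so ord_199(16) = 99 ≠ 198 and 16 is not a primitive root.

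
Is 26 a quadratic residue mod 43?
By Euler's criterion: 26^{21} ≡ 42 mod 43. Since this equals -1 (≡ 42), 26 is not a QR.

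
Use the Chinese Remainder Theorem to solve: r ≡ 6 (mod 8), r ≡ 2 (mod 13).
M = 8 × 13 = 104. M₁ = 13, y₁ ≡ 5 (mod 8). M₂ = 8, y₂ ≡ 5 (mod 13). r = 6×13×5 + 2×8×5 ≡ 54 (mod 104)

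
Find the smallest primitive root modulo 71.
g = 7. Powers: [7, 49, 59, 58, 51, 2, ...] generates all 70 non-zero residues.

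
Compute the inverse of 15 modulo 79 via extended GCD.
Extended GCD: 15(-21) + 79(4) = 1. So 15^(-1) ≡ -21 ≡ 58 (mod 79). Verify: 15 × 58 = 870 ≡ 1 (mod 79)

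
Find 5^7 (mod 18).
By repeated squaring (mod 18): 5^{1}≡5, 5^{2}≡7, 5^{4}≡13. Then 5^{7} = 5^{4+2+1} ≡ 13 × 7 × 5 ≡ 5 (mod 18)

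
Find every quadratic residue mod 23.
Squares in Z_23*: {1, 2, 3, 4, 6, 8, 9, 12, 13, 16, 18}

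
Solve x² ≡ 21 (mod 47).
The square roots of 21 mod 47 are 16 and 31. Verify: 16² = 256 ≡ 21 (mod 47)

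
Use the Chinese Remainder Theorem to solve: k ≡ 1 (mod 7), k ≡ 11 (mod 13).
M = 7 × 13 = 91. M₁ = 13, y₁ ≡ 6 (mod 7). M₂ = 7, y₂ ≡ 2 (mod 13). k = 1×13×6 + 11×7×2 ≡ 50 (mod 91)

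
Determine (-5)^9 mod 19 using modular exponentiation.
By repeated squaring (mod 19): (-5)^{1}≡14, (-5)^{2}≡6, (-5)^{4}≡17, (-5)^{8}≡4. Then (-5)^{9} = (-5)^{8+1} ≡ 4 × 14 ≡ 18 (mod 19)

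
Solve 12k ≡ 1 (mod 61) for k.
Since 61 is prime, by Fermat 12^(-1) ≡ 12^{59} ≡ 56 (mod 61). Verify: 12 × 56 = 672 ≡ 1 (mod 61)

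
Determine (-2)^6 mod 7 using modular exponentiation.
Using Fermat: (-2)^{6} ≡ 1 mod 7. 6 ≡ 0 mod 6. So (-2)^{6} ≡ (-2)^{0} ≡ 1 mod 7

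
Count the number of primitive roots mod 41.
Number of primitive roots mod 41 = φ(p-1) = φ(40) = 16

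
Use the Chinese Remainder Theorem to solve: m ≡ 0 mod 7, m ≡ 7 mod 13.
M = 7 × 13 = 91. M₁ = 13, y₁ ≡ 6 mod 7. M₂ = 7, y₂ ≡ 2 mod 13. m = 0×13×6 + 7×7×2 ≡ 7 mod 91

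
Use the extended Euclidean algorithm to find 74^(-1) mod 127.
Extended GCD: 74(-12) + 127(7) = 1. So 74^(-1) ≡ -12 ≡ 115 mod 127. Verify: 74 × 115 = 8510 ≡ 1 mod 127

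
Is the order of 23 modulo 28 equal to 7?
Powers of 23 mod 28: 23^1≡23, 23^2≡25, 23^3≡15, 23^4≡9, 23^5≡11, 23^6≡1. Already 23^6≡1, so the order is 6 < 7. No, the actual order is 6.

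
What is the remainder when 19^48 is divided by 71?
By repeated squaring mod 71: 19^{1}≡19, 19^{2}≡6, 19^{4}≡36, 19^{8}≡18, 19^{16}≡40, 19^{32}≡38. Then 19^{48} = 19^{32+16} ≡ 38 × 40 ≡ 29 mod 71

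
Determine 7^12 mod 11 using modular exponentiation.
Using Fermat: 7^{10} ≡ 1 mod 11. 12 ≡ 2 mod 10. So 7^{12} ≡ 7^{2} ≡ 5 mod 11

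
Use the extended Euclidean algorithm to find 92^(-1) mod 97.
Extended GCD: 92(-39) + 97(37) = 1. So 92^(-1) ≡ -39 ≡ 58 (mod 97). Verify: 92 × 58 = 5336 ≡ 1 (mod 97)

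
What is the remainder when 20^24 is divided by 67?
By repeated squaring (mod 67): 20^{1}≡20, 20^{2}≡65, 20^{4}≡4, 20^{8}≡16, 20^{16}≡55. Then 20^{24} = 20^{16+8} ≡ 55 × 16 ≡ 9 (mod 67)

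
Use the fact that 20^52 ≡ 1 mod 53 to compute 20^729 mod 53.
By Fermat: 20^{52} ≡ 1 mod 53. 729 ≡ 1 mod 52. So 20^{729} ≡ 20^{1} ≡ 20 mod 53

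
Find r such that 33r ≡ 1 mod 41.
Since 41 is prime, by Fermat 33^(-1) ≡ 33^{39} ≡ 5 mod 41. Verify: 33 × 5 = 165 ≡ 1 mod 41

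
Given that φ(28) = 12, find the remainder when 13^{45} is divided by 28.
By Euler: 13^{12} ≡ 1 mod 28 since gcd(13, 28) = 1. 45 = 3×12 + 9. So 13^{45} ≡ 13^{9} ≡ 13 mod 28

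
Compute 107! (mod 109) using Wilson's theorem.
(108)! = (107)! × (108) ≡ -1 (mod 109). So (107)! ≡ -1 × (108)^(-1) ≡ (-1)×(-1) = 1 (mod 109)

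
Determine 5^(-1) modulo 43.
Since 43 is prime, by Fermat 5^(-1) ≡ 5^{41} ≡ 26 (mod 43). Verify: 5 × 26 = 130 ≡ 1 (mod 43)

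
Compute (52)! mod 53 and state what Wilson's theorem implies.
(52)! mod 53 = 52. Since this equals -1 mod 53, Wilson confirms 53 is prime.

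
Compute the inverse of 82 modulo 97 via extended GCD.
Extended GCD: 82(-13) + 97(11) = 1. So 82^(-1) ≡ -13 ≡ 84 (mod 97). Verify: 82 × 84 = 6888 ≡ 1 (mod 97)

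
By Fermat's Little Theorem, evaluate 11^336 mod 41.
By Fermat: 11^{40} ≡ 1 (mod 41). 336 ≡ 16 (mod 40). So 11^{336} ≡ 11^{16} ≡ 10 (mod 41)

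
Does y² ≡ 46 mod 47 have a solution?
By Euler's criterion: 46^{23} ≡ 46 mod 47. Since this equals -1 (≡ 46), 46 is not a QR.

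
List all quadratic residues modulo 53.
QRs mod 53: {1, 4, 6, 7, 9, 10, 11, 13, 15, 16, 17, 24, 25, 28, 29, 36, 37, 38, 40, 42, 43, 44, 46, 47, 49, 52}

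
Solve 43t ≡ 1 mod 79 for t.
Since 79 is prime, by Fermat 43^(-1) ≡ 43^{77} ≡ 68 mod 79. Verify: 43 × 68 = 2924 ≡ 1 mod 79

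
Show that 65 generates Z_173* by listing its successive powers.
65^1, 65^2, ..., 65^{172} mod 173: [65, 73, 74, 139, 39, 113, 79, 118, 58, 137, 82, 140, 104, 13, 153, 84, 97, 77, 161, 85, 162, 150, 62, 51, 28, 90, 141, 169, 86, 54, 50, 136, 17, 67, 30, 47, 114, 144, 18, 132, 103, 121, 80, 10, 131, 38, 48, 6, 44, 92, 98, 142, 61, 159, 128, 16, 2, 130, 146, 148, 105, 78, 53, 158, 63, 116, 101, 164, 107, 35, 26, 133, 168, 21, 154, 149, 170, 151, 127, 124, 102, 56, 7, 109, 165, 172, 108, 100, 99, 34, 134, 60, 94, 55, 115, 36, 91, 33, 69, 160, 20, 89, 76, 96, 12, 88, 11, 23, 111, 122, 145, 83, 32, 4, 87, 119, 123, 37, 156, 106, 143, 126, 59, 29, 155, 41, 70, 52, 93, 163, 42, 135, 125, 167, 129, 81, 75, 31, 112, 14, 45, 157, 171, 43, 27, 25, 68, 95, 120, 15, 110, 57, 72, 9, 66, 138, 147, 40, 5, 152, 19, 24, 3, 22, 46, 49, 71, 117, 166, 64, 8, 1]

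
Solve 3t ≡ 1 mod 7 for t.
Since 7 is prime, by Fermat 3^(-1) ≡ 3^{5} ≡ 5 mod 7. Verify: 3 × 5 = 15 ≡ 1 mod 7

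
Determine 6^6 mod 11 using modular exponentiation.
By repeated squaring (mod 11): 6^{1}≡6, 6^{2}≡3, 6^{4}≡9. Then 6^{6} = 6^{4+2} ≡ 9 × 3 ≡ 5 (mod 11)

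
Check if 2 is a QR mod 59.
By Euler's criterion: 2^{29} ≡ 58 (mod 59). Since this equals -1 (≡ 58), 2 is not a QR.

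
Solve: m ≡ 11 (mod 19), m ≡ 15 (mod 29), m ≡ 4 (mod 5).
M = 19 × 29 × 5 = 2755. M₁ = 145, y₁ ≡ 8 (mod 19). M₂ = 95, y₂ ≡ 11 (mod 29). M₃ = 551, y₃ ≡ 1 (mod 5). m = 11×145×8 + 15×95×11 + 4×551×1 ≡ 334 (mod 2755)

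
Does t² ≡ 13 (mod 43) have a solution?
By Euler's criterion: 13^{21} ≡ 1 (mod 43). Since this equals 1, 13 is a QR.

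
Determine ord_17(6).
Powers of 6 mod 17: 6^1≡6, 6^2≡2, 6^3≡12, 6^4≡4, 6^5≡7, 6^6≡8, 6^7≡14, 6^8≡16, 6^9≡11, 6^10≡15, 6^11≡5, 6^12≡13, 6^13≡10, 6^14≡9, 6^15≡3, 6^16≡1. Order = 16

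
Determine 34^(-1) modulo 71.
Since 71 is prime, by Fermat 34^(-1) ≡ 34^{69} ≡ 23 mod 71. Verify: 34 × 23 = 782 ≡ 1 mod 71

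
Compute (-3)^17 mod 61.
By repeated squaring (mod 61): (-3)^{1}≡58, (-3)^{2}≡9, (-3)^{4}≡20, (-3)^{8}≡34, (-3)^{16}≡58. Then (-3)^{17} = (-3)^{16+1} ≡ 58 × 58 ≡ 9 (mod 61)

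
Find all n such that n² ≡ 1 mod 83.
The square roots of 1 mod 83 are 1 and 82. Verify: 1² = 1 ≡ 1 mod 83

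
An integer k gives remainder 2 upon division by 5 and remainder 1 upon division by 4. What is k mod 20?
M = 5 × 4 = 20. M₁ = 4, y₁ ≡ 4 mod 5. M₂ = 5, y₂ ≡ 1 mod 4. k = 2×4×4 + 1×5×1 ≡ 17 mod 20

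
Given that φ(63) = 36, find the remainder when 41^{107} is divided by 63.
By Euler: 41^{36} ≡ 1 mod 63 since gcd(41, 63) = 1. 107 = 2×36 + 35. So 41^{107} ≡ 41^{35} ≡ 20 mod 63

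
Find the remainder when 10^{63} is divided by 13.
By Fermat: 10^{12} ≡ 1 (mod 13). 63 = 5×12 + 3. So 10^{63} ≡ 10^{3} ≡ 12 (mod 13)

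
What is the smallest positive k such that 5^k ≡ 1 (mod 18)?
Powers of 5 mod 18: 5^1≡5, 5^2≡7, 5^3≡17, 5^4≡13, 5^5≡11, 5^6≡1. So the order of 5 is 6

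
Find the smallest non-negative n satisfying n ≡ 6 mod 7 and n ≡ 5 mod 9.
M = 7 × 9 = 63. M₁ = 9, y₁ ≡ 4 mod 7. M₂ = 7, y₂ ≡ 4 mod 9. n = 6×9×4 + 5×7×4 ≡ 41 mod 63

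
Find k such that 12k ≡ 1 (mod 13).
Since 13 is prime, by Fermat 12^(-1) ≡ 12^{11} ≡ 12 (mod 13). Verify: 12 × 12 = 144 ≡ 1 (mod 13)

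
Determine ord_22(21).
Powers of 21 mod 22: 21^1≡21, 21^2≡1. Order = 2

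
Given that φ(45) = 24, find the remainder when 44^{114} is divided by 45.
By Euler: 44^{24} ≡ 1 (mod 45) since gcd(44, 45) = 1. 114 = 4×24 + 18. So 44^{114} ≡ 44^{18} ≡ 1 (mod 45)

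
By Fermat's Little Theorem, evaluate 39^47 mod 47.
By Fermat: 39^{46} ≡ 1 (mod 47). So 39^{47} = 39^{46} · 39^{1} ≡ 39^{1} ≡ 39 (mod 47)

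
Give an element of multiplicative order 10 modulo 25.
4 has order 10 mod 25 since 4^{10} ≡ 1 (mod 25) and no smaller power works.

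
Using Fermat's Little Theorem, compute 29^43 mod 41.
By Fermat: 29^{40} ≡ 1 (mod 41). So 29^{43} = 29^{40} · 29^{3} ≡ 29^{3} ≡ 35 (mod 41)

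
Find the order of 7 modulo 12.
Powers of 7 mod 12: 7^1≡7, 7^2≡1. So the order of 7 is 2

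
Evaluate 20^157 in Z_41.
Using Fermat: 20^{40} ≡ 1 mod 41. 157 ≡ 37 mod 40. So 20^{157} ≡ 20^{37} ≡ 33 mod 41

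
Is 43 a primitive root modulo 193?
43^{8} ≡ 1 (mod 193) and 8 < 192, so ord_193(43) = 8 ≠ 192 and 43 is not a primitive root.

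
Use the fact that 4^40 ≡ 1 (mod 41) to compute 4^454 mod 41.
By Fermat: 4^{40} ≡ 1 (mod 41). 454 ≡ 14 (mod 40). So 4^{454} ≡ 4^{14} ≡ 10 (mod 41)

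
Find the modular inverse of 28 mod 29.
Since 29 is prime, by Fermat 28^(-1) ≡ 28^{27} ≡ 28 mod 29. Verify: 28 × 28 = 784 ≡ 1 mod 29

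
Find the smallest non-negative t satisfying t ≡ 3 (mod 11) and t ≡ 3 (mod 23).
M = 11 × 23 = 253. M₁ = 23, y₁ ≡ 1 (mod 11). M₂ = 11, y₂ ≡ 21 (mod 23). t = 3×23×1 + 3×11×21 ≡ 3 (mod 253)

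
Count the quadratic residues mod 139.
The squaring map on Z_139* is 2-to-1, so there are (138)/2 = 69 QRs.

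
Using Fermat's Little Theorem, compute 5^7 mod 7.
By Fermat: 5^{6} ≡ 1 mod 7. So 5^{7} = 5^{6} · 5^{1} ≡ 5^{1} ≡ 5 mod 7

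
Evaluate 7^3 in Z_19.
7^{3} = 343 ≡ 1 mod 19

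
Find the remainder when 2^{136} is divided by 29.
By Fermat: 2^{28} ≡ 1 (mod 29). 136 = 4×28 + 24. So 2^{136} ≡ 2^{24} ≡ 20 (mod 29)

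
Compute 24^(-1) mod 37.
Since 37 is prime, by Fermat 24^(-1) ≡ 24^{35} ≡ 17 mod 37. Verify: 24 × 17 = 408 ≡ 1 mod 37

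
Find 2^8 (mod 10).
By repeated squaring (mod 10): 2^{1}≡2, 2^{2}≡4, 2^{4}≡6, 2^{8}≡6. So 2^{8} ≡ 6 (mod 10)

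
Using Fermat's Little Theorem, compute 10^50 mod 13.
By Fermat: 10^{12} ≡ 1 (mod 13). 50 = 4×12 + 2. So 10^{50} ≡ 10^{2} ≡ 9 (mod 13)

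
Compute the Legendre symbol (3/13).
(3/13) = 3^{6} mod 13 = 1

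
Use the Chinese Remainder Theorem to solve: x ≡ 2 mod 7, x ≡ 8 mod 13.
M = 7 × 13 = 91. M₁ = 13, y₁ ≡ 6 mod 7. M₂ = 7, y₂ ≡ 2 mod 13. x = 2×13×6 + 8×7×2 ≡ 86 mod 91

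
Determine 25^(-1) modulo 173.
Since 173 is prime, by Fermat 25^(-1) ≡ 25^{171} ≡ 90 mod 173. Verify: 25 × 90 = 2250 ≡ 1 mod 173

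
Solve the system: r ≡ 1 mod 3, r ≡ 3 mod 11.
M = 3 × 11 = 33. M₁ = 11, y₁ ≡ 2 mod 3. M₂ = 3, y₂ ≡ 4 mod 11. r = 1×11×2 + 3×3×4 ≡ 25 mod 33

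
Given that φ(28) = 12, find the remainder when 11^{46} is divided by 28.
By Euler: 11^{12} ≡ 1 (mod 28) since gcd(11, 28) = 1. 46 = 3×12 + 10. So 11^{46} ≡ 11^{10} ≡ 25 (mod 28)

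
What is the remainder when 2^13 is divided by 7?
Using Fermat: 2^{6} ≡ 1 (mod 7). 13 ≡ 1 (mod 6). So 2^{13} ≡ 2^{1} ≡ 2 (mod 7)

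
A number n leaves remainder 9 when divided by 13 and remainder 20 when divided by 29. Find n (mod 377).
M = 13 × 29 = 377. M₁ = 29, y₁ ≡ 9 (mod 13). M₂ = 13, y₂ ≡ 9 (mod 29). n = 9×29×9 + 20×13×9 ≡ 165 (mod 377)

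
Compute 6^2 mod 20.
6^{2} = 36 ≡ 16 mod 20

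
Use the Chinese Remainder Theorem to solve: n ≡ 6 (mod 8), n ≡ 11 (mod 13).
M = 8 × 13 = 104. M₁ = 13, y₁ ≡ 5 (mod 8). M₂ = 8, y₂ ≡ 5 (mod 13). n = 6×13×5 + 11×8×5 ≡ 102 (mod 104)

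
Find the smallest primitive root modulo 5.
g = 2. Powers: [2, 4, 3, 1] generates all 4 non-zero residues.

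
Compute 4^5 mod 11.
By repeated squaring mod 11: 4^{1}≡4, 4^{2}≡5, 4^{4}≡3. Then 4^{5} = 4^{4+1} ≡ 3 × 4 ≡ 1 mod 11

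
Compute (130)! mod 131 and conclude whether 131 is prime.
(130)! mod 131 = 130. Since 130 ≡ -1 mod 131, 131 is prime.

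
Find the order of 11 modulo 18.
Powers of 11 mod 18: 11^1≡11, 11^2≡13, 11^3≡17, 11^4≡7, 11^5≡5, 11^6≡1. Order = 6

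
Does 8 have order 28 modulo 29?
ord_29(8) divides 28. For each prime q|28: 8^{14}≡28, 8^{4}≡7, none ≡ 1. So 8 has order 28 and is a primitive root mod 29.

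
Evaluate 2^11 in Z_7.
Using Fermat: 2^{6} ≡ 1 mod 7. 11 ≡ 5 mod 6. So 2^{11} ≡ 2^{5} ≡ 4 mod 7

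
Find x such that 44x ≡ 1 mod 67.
Since 67 is prime, by Fermat 44^(-1) ≡ 44^{65} ≡ 32 mod 67. Verify: 44 × 32 = 1408 ≡ 1 mod 67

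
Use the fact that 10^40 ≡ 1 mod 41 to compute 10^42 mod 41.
By Fermat: 10^{40} ≡ 1 mod 41. So 10^{42} = 10^{40} · 10^{2} ≡ 10^{2} ≡ 18 mod 41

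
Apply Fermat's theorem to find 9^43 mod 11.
By Fermat: 9^{10} ≡ 1 mod 11. 43 = 4×10 + 3. So 9^{43} ≡ 9^{3} ≡ 3 mod 11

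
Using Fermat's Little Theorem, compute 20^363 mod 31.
By Fermat: 20^{30} ≡ 1 (mod 31). 363 ≡ 3 (mod 30). So 20^{363} ≡ 20^{3} ≡ 2 (mod 31)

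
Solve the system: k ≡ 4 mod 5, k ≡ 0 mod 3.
M = 5 × 3 = 15. M₁ = 3, y₁ ≡ 2 mod 5. M₂ = 5, y₂ ≡ 2 mod 3. k = 4×3×2 + 0×5×2 ≡ 9 mod 15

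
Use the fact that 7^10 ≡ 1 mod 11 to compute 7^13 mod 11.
By Fermat: 7^{10} ≡ 1 mod 11. So 7^{13} = 7^{10} · 7^{3} ≡ 7^{3} ≡ 2 mod 11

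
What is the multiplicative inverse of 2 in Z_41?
Since 41 is prime, by Fermat 2^(-1) ≡ 2^{39} ≡ 21 (mod 41). Verify: 2 × 21 = 42 ≡ 1 (mod 41)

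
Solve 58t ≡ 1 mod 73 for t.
Since 73 is prime, by Fermat 58^(-1) ≡ 58^{71} ≡ 34 mod 73. Verify: 58 × 34 = 1972 ≡ 1 mod 73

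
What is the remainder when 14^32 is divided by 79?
By repeated squaring mod 79: 14^{1}≡14, 14^{2}≡38, 14^{4}≡22, 14^{8}≡10, 14^{16}≡21, 14^{32}≡46. So 14^{32} ≡ 46 mod 79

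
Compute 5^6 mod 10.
By repeated squaring mod 10: 5^{1}≡5, 5^{2}≡5, 5^{4}≡5. Then 5^{6} = 5^{4+2} ≡ 5 × 5 ≡ 5 mod 10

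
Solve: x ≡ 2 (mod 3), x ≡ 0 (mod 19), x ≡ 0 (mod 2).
M = 3 × 19 × 2 = 114. M₁ = 38, y₁ ≡ 2 (mod 3). M₂ = 6, y₂ ≡ 16 (mod 19). M₃ = 57, y₃ ≡ 1 (mod 2). x = 2×38×2 + 0×6×16 + 0×57×1 ≡ 38 (mod 114)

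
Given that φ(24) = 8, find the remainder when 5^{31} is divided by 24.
By Euler: 5^{8} ≡ 1 mod 24 since gcd(5, 24) = 1. 31 = 3×8 + 7. So 5^{31} ≡ 5^{7} ≡ 5 mod 24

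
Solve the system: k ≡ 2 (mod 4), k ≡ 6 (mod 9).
M = 4 × 9 = 36. M₁ = 9, y₁ ≡ 1 (mod 4). M₂ = 4, y₂ ≡ 7 (mod 9). k = 2×9×1 + 6×4×7 ≡ 6 (mod 36)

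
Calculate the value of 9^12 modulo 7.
Using Fermat: 9^{6} ≡ 1 (mod 7). 12 ≡ 0 (mod 6). So 9^{12} ≡ 9^{0} ≡ 1 (mod 7)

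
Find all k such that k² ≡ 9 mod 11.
The square roots of 9 mod 11 are 3 and 8. Verify: 3² = 9 ≡ 9 mod 11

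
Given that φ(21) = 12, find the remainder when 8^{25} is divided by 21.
By Euler: 8^{12} ≡ 1 (mod 21) since gcd(8, 21) = 1. 25 = 2×12 + 1. So 8^{25} ≡ 8^{1} ≡ 8 (mod 21)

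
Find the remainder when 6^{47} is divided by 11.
By Fermat: 6^{10} ≡ 1 (mod 11). 47 = 4×10 + 7. So 6^{47} ≡ 6^{7} ≡ 8 (mod 11)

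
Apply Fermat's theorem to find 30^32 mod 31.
By Fermat: 30^{30} ≡ 1 mod 31. So 30^{32} = 30^{30} · 30^{2} ≡ 30^{2} ≡ 1 mod 31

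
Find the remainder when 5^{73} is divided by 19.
By Fermat: 5^{18} ≡ 1 mod 19. 73 = 4×18 + 1. So 5^{73} ≡ 5^{1} ≡ 5 mod 19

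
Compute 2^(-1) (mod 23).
Since 23 is prime, by Fermat 2^(-1) ≡ 2^{21} ≡ 12 (mod 23). Verify: 2 × 12 = 24 ≡ 1 (mod 23)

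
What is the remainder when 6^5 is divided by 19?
By repeated squaring mod 19: 6^{1}≡6, 6^{2}≡17, 6^{4}≡4. Then 6^{5} = 6^{4+1} ≡ 4 × 6 ≡ 5 mod 19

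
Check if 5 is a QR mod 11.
By Euler's criterion: 5^{5} ≡ 1 (mod 11). Since this equals 1, 5 is a QR.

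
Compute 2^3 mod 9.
2^{3} = 8 ≡ 8 (mod 9)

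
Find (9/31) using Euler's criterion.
(9/31) = 9^{15} mod 31 = 1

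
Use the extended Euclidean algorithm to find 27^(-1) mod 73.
Extended GCD: 27(-27) + 73(10) = 1. So 27^(-1) ≡ -27 ≡ 46 (mod 73). Verify: 27 × 46 = 1242 ≡ 1 (mod 73)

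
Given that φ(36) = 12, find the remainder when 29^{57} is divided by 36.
By Euler: 29^{12} ≡ 1 mod 36 since gcd(29, 36) = 1. 57 = 4×12 + 9. So 29^{57} ≡ 29^{9} ≡ 17 mod 36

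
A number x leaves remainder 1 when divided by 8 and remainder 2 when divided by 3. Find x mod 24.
M = 8 × 3 = 24. M₁ = 3, y₁ ≡ 3 mod 8. M₂ = 8, y₂ ≡ 2 mod 3. x = 1×3×3 + 2×8×2 ≡ 17 mod 24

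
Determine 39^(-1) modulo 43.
Since 43 is prime, by Fermat 39^(-1) ≡ 39^{41} ≡ 32 mod 43. Verify: 39 × 32 = 1248 ≡ 1 mod 43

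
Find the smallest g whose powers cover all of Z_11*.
g = 2. Powers: [2, 4, 8, 5, 10, 9, 7, ...] generates all 10 non-zero residues.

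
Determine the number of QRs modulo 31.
Exactly half the non-zero residues mod a prime are QRs: (31-1)/2 = 15.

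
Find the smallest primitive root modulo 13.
g = 2. Powers: [2, 4, 8, 3, 6, 12, 11, 9, ...] generates all 12 non-zero residues.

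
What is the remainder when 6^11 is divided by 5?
Using Fermat: 6^{4} ≡ 1 mod 5. 11 ≡ 3 mod 4. So 6^{11} ≡ 6^{3} ≡ 1 mod 5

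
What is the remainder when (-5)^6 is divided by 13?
By repeated squaring (mod 13): (-5)^{1}≡8, (-5)^{2}≡12, (-5)^{4}≡1. Then (-5)^{6} = (-5)^{4+2} ≡ 1 × 12 ≡ 12 (mod 13)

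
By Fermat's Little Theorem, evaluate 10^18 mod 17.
By Fermat: 10^{16} ≡ 1 mod 17. So 10^{18} = 10^{16} · 10^{2} ≡ 10^{2} ≡ 15 mod 17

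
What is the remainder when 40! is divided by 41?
By Wilson's theorem, (40)! ≡ -1 ≡ 40 mod 41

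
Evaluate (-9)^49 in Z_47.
Using Fermat: (-9)^{46} ≡ 1 mod 47. 49 ≡ 3 mod 46. So (-9)^{49} ≡ (-9)^{3} ≡ 23 mod 47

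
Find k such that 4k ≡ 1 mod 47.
Since 47 is prime, by Fermat 4^(-1) ≡ 4^{45} ≡ 12 mod 47. Verify: 4 × 12 = 48 ≡ 1 mod 47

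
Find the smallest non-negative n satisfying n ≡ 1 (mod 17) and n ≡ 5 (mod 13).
M = 17 × 13 = 221. M₁ = 13, y₁ ≡ 4 (mod 17). M₂ = 17, y₂ ≡ 10 (mod 13). n = 1×13×4 + 5×17×10 ≡ 18 (mod 221)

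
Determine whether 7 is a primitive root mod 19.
7^{3} ≡ 1 mod 19 and 3 < 18, so ord_19(7) = 3 ≠ 18 and 7 is not a primitive root.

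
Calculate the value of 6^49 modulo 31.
Using Fermat: 6^{30} ≡ 1 mod 31. 49 ≡ 19 mod 30. So 6^{49} ≡ 6^{19} ≡ 6 mod 31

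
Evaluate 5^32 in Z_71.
By repeated squaring mod 71: 5^{1}≡5, 5^{2}≡25, 5^{4}≡57, 5^{8}≡54, 5^{16}≡5, 5^{32}≡25. So 5^{32} ≡ 25 mod 71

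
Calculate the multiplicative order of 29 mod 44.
Powers of 29 mod 44: 29^1≡29, 29^2≡5, 29^3≡13, 29^4≡25, 29^5≡21, 29^6≡37, 29^7≡17, 29^8≡9, 29^9≡41, 29^10≡1. So the order of 29 is 10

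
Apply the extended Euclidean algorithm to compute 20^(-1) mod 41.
Extended GCD: 20(-2) + 41(1) = 1. So 20^(-1) ≡ -2 ≡ 39 (mod 41). Verify: 20 × 39 = 780 ≡ 1 (mod 41)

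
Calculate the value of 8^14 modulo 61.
By repeated squaring (mod 61): 8^{1}≡8, 8^{2}≡3, 8^{4}≡9, 8^{8}≡20. Then 8^{14} = 8^{8+4+2} ≡ 20 × 9 × 3 ≡ 52 (mod 61)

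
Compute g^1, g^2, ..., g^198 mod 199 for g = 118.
118^1, 118^2, ..., 118^{198} mod 199: [118, 193, 88, 36, 69, 182, 183, 102, 96, 184, 21, 90, 73, 57, 159, 56, 41, 62, 152, 26, 83, 43, 99, 140, 3, 155, 181, 65, 108, 8, 148, 151, 107, 89, 154, 63, 71, 20, 171, 79, 168, 123, 186, 58, 78, 50, 129, 98, 22, 9, 67, 145, 195, 125, 24, 46, 55, 122, 68, 64, 189, 14, 60, 115, 38, 106, 170, 160, 174, 35, 150, 188, 95, 66, 27, 2, 37, 187, 176, 72, 138, 165, 167, 5, 192, 169, 42, 180, 146, 114, 119, 112, 82, 124, 105, 52, 166, 86, 198, 81, 6, 111, 163, 130, 17, 16, 97, 103, 15, 178, 109, 126, 142, 40, 143, 158, 137, 47, 173, 116, 156, 100, 59, 196, 44, 18, 134, 91, 191, 51, 48, 92, 110, 45, 136, 128, 179, 28, 120, 31, 76, 13, 141, 121, 149, 70, 101, 177, 190, 132, 54, 4, 74, 175, 153, 144, 77, 131, 135, 10, 185, 139, 84, 161, 93, 29, 39, 25, 164, 49, 11, 104, 133, 172, 197, 162, 12, 23, 127, 61, 34, 32, 194, 7, 30, 157, 19, 53, 85, 80, 87, 117, 75, 94, 147, 33, 113, 1]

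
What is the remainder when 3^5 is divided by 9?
By repeated squaring (mod 9): 3^{1}≡3, 3^{2}≡0, 3^{4}≡0. Then 3^{5} = 3^{4+1} ≡ 0 × 3 ≡ 0 (mod 9)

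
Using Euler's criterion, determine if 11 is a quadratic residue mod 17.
By Euler's criterion: 11^{8} ≡ 16 (mod 17). Since this equals -1 (≡ 16), 11 is not a QR.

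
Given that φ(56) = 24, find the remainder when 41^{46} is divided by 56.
By Euler: 41^{24} ≡ 1 mod 56 since gcd(41, 56) = 1. 46 = 1×24 + 22. So 41^{46} ≡ 41^{22} ≡ 1 mod 56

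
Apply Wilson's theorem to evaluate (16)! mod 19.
(18)! = (16)! × (17) × (18) ≡ -1 (mod 19). So (16)! ≡ -1 × [(18)(17)]^(-1) ≡ 9 (mod 19)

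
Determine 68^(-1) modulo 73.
Since 73 is prime, by Fermat 68^(-1) ≡ 68^{71} ≡ 29 mod 73. Verify: 68 × 29 = 1972 ≡ 1 mod 73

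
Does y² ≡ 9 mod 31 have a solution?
By Euler's criterion: 9^{15} ≡ 1 mod 31. Since this equals 1, 9 is a QR.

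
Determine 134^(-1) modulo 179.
Since 179 is prime, by Fermat 134^(-1) ≡ 134^{177} ≡ 175 (mod 179). Verify: 134 × 175 = 23450 ≡ 1 (mod 179)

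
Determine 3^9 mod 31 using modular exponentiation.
By repeated squaring mod 31: 3^{1}≡3, 3^{2}≡9, 3^{4}≡19, 3^{8}≡20. Then 3^{9} = 3^{8+1} ≡ 20 × 3 ≡ 29 mod 31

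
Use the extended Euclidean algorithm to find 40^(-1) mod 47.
Extended GCD: 40(20) + 47(-17) = 1. So 40^(-1) ≡ 20 (mod 47). Verify: 40 × 20 = 800 ≡ 1 (mod 47)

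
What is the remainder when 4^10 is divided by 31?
By repeated squaring mod 31: 4^{1}≡4, 4^{2}≡16, 4^{4}≡8, 4^{8}≡2. Then 4^{10} = 4^{8+2} ≡ 2 × 16 ≡ 1 mod 31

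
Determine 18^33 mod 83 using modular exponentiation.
By repeated squaring (mod 83): 18^{1}≡18, 18^{2}≡75, 18^{4}≡64, 18^{8}≡29, 18^{16}≡11, 18^{32}≡38. Then 18^{33} = 18^{32+1} ≡ 38 × 18 ≡ 20 (mod 83)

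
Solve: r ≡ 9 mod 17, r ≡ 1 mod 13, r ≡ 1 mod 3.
M = 17 × 13 × 3 = 663. M₁ = 39, y₁ ≡ 7 mod 17. M₂ = 51, y₂ ≡ 12 mod 13. M₃ = 221, y₃ ≡ 2 mod 3. r = 9×39×7 + 1×51×12 + 1×221×2 ≡ 196 mod 663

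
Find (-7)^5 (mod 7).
By repeated squaring (mod 7): (-7)^{1}≡0, (-7)^{2}≡0, (-7)^{4}≡0. Then (-7)^{5} = (-7)^{4+1} ≡ 0 × 0 ≡ 0 (mod 7)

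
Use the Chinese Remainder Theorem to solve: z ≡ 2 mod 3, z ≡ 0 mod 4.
M = 3 × 4 = 12. M₁ = 4, y₁ ≡ 1 mod 3. M₂ = 3, y₂ ≡ 3 mod 4. z = 2×4×1 + 0×3×3 ≡ 8 mod 12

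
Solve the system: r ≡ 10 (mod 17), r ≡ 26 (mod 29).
M = 17 × 29 = 493. M₁ = 29, y₁ ≡ 10 (mod 17). M₂ = 17, y₂ ≡ 12 (mod 29). r = 10×29×10 + 26×17×12 ≡ 316 (mod 493)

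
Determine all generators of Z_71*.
There are φ(70) = 24 primitive roots mod 71: {7, 11, 13, 21, 22, 28, 31, 33, 35, 42, 44, 47, 52, 53, 55, 56, 59, 61, 62, 63, 65, 67, 68, 69}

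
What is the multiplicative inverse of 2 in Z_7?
Since 7 is prime, by Fermat 2^(-1) ≡ 2^{5} ≡ 4 mod 7. Verify: 2 × 4 = 8 ≡ 1 mod 7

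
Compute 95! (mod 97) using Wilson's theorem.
(96)! = (95)! × (96) ≡ -1 (mod 97). So (95)! ≡ -1 × (96)^(-1) ≡ (-1)×(-1) = 1 (mod 97)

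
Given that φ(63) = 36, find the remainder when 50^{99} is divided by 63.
By Euler: 50^{36} ≡ 1 mod 63 since gcd(50, 63) = 1. 99 = 2×36 + 27. So 50^{99} ≡ 50^{27} ≡ 8 mod 63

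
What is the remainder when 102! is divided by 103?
By Wilson's theorem, (102)! ≡ -1 ≡ 102 (mod 103)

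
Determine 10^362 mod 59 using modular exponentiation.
Using Fermat: 10^{58} ≡ 1 mod 59. 362 ≡ 14 mod 58. So 10^{362} ≡ 10^{14} ≡ 17 mod 59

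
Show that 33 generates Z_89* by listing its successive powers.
33^1, 33^2, ..., 33^{88} mod 89: [33, 21, 70, 85, 46, 5, 76, 16, 83, 69, 52, 25, 24, 80, 59, 78, 82, 36, 31, 44, 28, 34, 54, 2, 66, 42, 51, 81, 3, 10, 63, 32, 77, 49, 15, 50, 48, 71, 29, 67, 75, 72, 62, 88, 56, 68, 19, 4, 43, 84, 13, 73, 6, 20, 37, 64, 65, 9, 30, 11, 7, 53, 58, 45, 61, 55, 35, 87, 23, 47, 38, 8, 86, 79, 26, 57, 12, 40, 74, 39, 41, 18, 60, 22, 14, 17, 27, 1]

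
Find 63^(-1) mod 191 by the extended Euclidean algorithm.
Extended GCD: 63(94) + 191(-31) = 1. So 63^(-1) ≡ 94 mod 191. Verify: 63 × 94 = 5922 ≡ 1 mod 191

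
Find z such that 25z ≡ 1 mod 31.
Since 31 is prime, by Fermat 25^(-1) ≡ 25^{29} ≡ 5 mod 31. Verify: 25 × 5 = 125 ≡ 1 mod 31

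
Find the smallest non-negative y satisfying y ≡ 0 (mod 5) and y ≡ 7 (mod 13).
M = 5 × 13 = 65. M₁ = 13, y₁ ≡ 2 (mod 5). M₂ = 5, y₂ ≡ 8 (mod 13). y = 0×13×2 + 7×5×8 ≡ 20 (mod 65)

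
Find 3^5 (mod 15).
By repeated squaring (mod 15): 3^{1}≡3, 3^{2}≡9, 3^{4}≡6. Then 3^{5} = 3^{4+1} ≡ 6 × 3 ≡ 3 (mod 15)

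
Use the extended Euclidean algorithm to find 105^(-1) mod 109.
Extended GCD: 105(27) + 109(-26) = 1. So 105^(-1) ≡ 27 (mod 109). Verify: 105 × 27 = 2835 ≡ 1 (mod 109)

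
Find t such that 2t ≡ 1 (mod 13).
Since 13 is prime, by Fermat 2^(-1) ≡ 2^{11} ≡ 7 (mod 13). Verify: 2 × 7 = 14 ≡ 1 (mod 13)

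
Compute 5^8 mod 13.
By repeated squaring mod 13: 5^{1}≡5, 5^{2}≡12, 5^{4}≡1, 5^{8}≡1. So 5^{8} ≡ 1 mod 13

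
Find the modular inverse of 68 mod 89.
Since 89 is prime, by Fermat 68^(-1) ≡ 68^{87} ≡ 72 mod 89. Verify: 68 × 72 = 4896 ≡ 1 mod 89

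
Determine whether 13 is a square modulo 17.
By Euler's criterion: 13^{8} ≡ 1 mod 17. Since this equals 1, 13 is a QR.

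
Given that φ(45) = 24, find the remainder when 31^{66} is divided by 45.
By Euler: 31^{24} ≡ 1 (mod 45) since gcd(31, 45) = 1. 66 = 2×24 + 18. So 31^{66} ≡ 31^{18} ≡ 1 (mod 45)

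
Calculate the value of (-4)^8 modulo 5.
Using Fermat: (-4)^{4} ≡ 1 (mod 5). 8 ≡ 0 (mod 4). So (-4)^{8} ≡ (-4)^{0} ≡ 1 (mod 5)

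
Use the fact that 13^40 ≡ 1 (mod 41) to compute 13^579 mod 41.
By Fermat: 13^{40} ≡ 1 (mod 41). 579 ≡ 19 (mod 40). So 13^{579} ≡ 13^{19} ≡ 22 (mod 41)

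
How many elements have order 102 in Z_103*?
A prime p has φ(p-1) primitive roots; here φ(102) = 32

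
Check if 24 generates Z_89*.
ord_89(24) divides 88. For each prime q|88: 24^{44}≡88, 24^{8}≡78, none ≡ 1. So 24 has order 88 and is a primitive root mod 89.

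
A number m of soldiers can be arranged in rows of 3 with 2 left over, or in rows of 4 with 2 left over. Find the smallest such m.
M = 3 × 4 = 12. M₁ = 4, y₁ ≡ 1 mod 3. M₂ = 3, y₂ ≡ 3 mod 4. m = 2×4×1 + 2×3×3 ≡ 2 mod 12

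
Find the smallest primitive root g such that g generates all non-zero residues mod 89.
g = 3. For each prime q|88: 3^{44}≡88, 3^{8}≡64, none ≡ 1, so ord_89(3) = 88 and 3 is a primitive root.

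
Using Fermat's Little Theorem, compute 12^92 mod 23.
By Fermat: 12^{22} ≡ 1 (mod 23). 92 = 4×22 + 4. So 12^{92} ≡ 12^{4} ≡ 13 (mod 23)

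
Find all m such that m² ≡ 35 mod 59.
The square roots of 35 mod 59 are 25 and 34. Verify: 25² = 625 ≡ 35 mod 59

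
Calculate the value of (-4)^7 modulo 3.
Using Fermat: (-4)^{2} ≡ 1 (mod 3). 7 ≡ 1 (mod 2). So (-4)^{7} ≡ (-4)^{1} ≡ 2 (mod 3)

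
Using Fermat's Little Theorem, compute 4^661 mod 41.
By Fermat: 4^{40} ≡ 1 mod 41. 661 ≡ 21 mod 40. So 4^{661} ≡ 4^{21} ≡ 4 mod 41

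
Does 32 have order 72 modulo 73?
32^{9} ≡ 1 mod 73 and 9 < 72, so ord_73(32) = 9 ≠ 72 and 32 is not a primitive root.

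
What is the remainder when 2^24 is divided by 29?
By repeated squaring (mod 29): 2^{1}≡2, 2^{2}≡4, 2^{4}≡16, 2^{8}≡24, 2^{16}≡25. Then 2^{24} = 2^{16+8} ≡ 25 × 24 ≡ 20 (mod 29)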